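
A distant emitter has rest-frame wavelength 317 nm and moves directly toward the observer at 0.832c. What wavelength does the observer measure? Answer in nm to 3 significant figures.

λ_obs ≈ 96.0 nm

Relativistic Doppler: λ_obs = λ_src √((1−β)/(1+β))
= 317 × √(0.16800/1.8320) = 317 × 0.30283 = 96.0 nm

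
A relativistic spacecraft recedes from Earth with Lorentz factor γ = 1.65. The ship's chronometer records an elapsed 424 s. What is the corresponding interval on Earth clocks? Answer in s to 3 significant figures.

γ = 1.65 (given)
Time dilation: Δt = γτ₀ = 1.65 × 424 s = 700 s

Δt ≈ 700 s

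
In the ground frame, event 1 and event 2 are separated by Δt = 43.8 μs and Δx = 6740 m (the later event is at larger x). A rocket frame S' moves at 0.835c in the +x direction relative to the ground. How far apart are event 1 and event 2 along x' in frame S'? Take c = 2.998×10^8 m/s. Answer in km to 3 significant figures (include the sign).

γ = 1/√(1 − 0.835²) = 1.8174
Δx' = γ(Δx − vΔt) = 1.8174 × (6740 m − 0.835×(2.998×10^8 m/s)×43.8×10^-6 s)
= 1.8174 × (-4224.6 m) = -7.68 km

Δx' ≈ -7.68 km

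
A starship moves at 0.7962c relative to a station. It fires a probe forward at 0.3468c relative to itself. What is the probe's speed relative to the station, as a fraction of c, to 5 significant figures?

u ≈ 0.89568c

Relativistic velocity addition: u = (u' + v)/(1 + u'v/c²)
= (0.3468 + 0.7962)/(1 + 0.3468×0.7962) = 1.1430/1.276122 = 0.89568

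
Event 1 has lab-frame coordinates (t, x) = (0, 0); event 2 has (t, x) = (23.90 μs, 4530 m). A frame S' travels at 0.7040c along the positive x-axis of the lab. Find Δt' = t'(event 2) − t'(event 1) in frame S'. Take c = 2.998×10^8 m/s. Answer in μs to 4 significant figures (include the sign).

Δt' ≈ 18.67 μs

γ = 1/√(1 − 0.7040²) = 1.40805
Δt' = γ(Δt − vΔx/c²) = 1.40805 × (23.90 μs − 0.7040×4530 m / (2.998×10^8 m/s))
= 1.40805 × (13.2625 μs) = 18.67 μs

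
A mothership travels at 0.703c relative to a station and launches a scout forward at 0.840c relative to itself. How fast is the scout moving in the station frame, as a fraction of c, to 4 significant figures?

u ≈ 0.9701c

Compose boost 2: (0.840 + 0.703)/(1 + 0.840×0.703) = 1.543/1.59052 = 0.9701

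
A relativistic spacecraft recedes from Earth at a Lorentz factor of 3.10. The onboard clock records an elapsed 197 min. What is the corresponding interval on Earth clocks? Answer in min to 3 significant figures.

Δt ≈ 611 min

γ = 3.10 (given)
Time dilation: Δt = γτ₀ = 3.10 × 197 min = 611 min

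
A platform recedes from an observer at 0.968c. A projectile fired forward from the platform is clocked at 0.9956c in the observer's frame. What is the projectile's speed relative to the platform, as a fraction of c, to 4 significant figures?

u' ≈ 0.7612c

Inverse velocity addition: u' = (u − v)/(1 − uv/c²)
= (0.9956 − 0.968)/(1 − 0.9956×0.968) = 0.02760/0.0362592 = 0.7612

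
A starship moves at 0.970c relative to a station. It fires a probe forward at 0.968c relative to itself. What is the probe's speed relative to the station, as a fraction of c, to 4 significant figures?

u ≈ 0.9995c

Relativistic velocity addition: u = (u' + v)/(1 + u'v/c²)
= (0.968 + 0.970)/(1 + 0.968×0.970) = 1.938/1.93896 = 0.9995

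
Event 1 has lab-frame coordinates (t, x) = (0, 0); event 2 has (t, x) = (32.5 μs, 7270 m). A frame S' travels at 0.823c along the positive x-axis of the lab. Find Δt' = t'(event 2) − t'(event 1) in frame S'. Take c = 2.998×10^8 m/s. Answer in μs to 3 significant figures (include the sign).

Δt' ≈ 22.1 μs

γ = 1/√(1 − 0.823²) = 1.7604
Δt' = γ(Δt − vΔx/c²) = 1.7604 × (32.5 μs − 0.823×7270 m / (2.998×10^8 m/s))
= 1.7604 × (12.543 μs) = 22.1 μs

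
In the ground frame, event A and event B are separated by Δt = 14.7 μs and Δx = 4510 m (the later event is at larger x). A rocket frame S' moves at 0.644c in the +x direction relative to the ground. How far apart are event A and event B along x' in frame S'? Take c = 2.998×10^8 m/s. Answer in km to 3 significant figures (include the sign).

Δx' ≈ 2.19 km

γ = 1/√(1 − 0.644²) = 1.3071
Δx' = γ(Δx − vΔt) = 1.3071 × (4510 m − 0.644×(2.998×10^8 m/s)×14.7×10^-6 s)
= 1.3071 × (1671.9 m) = 2.19 km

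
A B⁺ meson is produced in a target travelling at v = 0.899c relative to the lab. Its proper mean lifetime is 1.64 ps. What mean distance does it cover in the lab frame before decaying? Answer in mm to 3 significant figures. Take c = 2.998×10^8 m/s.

d ≈ 1.01 mm

γ = 1/√(1 − 0.899²) = 2.2834
Dilated lifetime: Δt = γτ₀ = 2.2834 × 1.64 ps = 3.7447 ps
d = vΔt = 0.899c × 3.7447 ps = 2.6952×10^8 m/s × 3.7447×10^-12 s = 1.01 mm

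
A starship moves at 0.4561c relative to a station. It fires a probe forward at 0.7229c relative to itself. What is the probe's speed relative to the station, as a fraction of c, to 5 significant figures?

u ≈ 0.88666c

Relativistic velocity addition: u = (u' + v)/(1 + u'v/c²)
= (0.7229 + 0.4561)/(1 + 0.7229×0.4561) = 1.1790/1.329715 = 0.88666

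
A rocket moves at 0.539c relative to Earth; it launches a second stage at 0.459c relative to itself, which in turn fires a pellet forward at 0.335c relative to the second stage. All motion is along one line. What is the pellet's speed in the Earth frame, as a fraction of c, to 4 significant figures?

Compose boost 2: (0.459 + 0.539)/(1 + 0.459×0.539) = 0.9980/1.24740 = 0.800063
Compose boost 3: (0.335 + 0.800063)/(1 + 0.335×0.800063) = 1.13506/1.26802 = 0.8951

u ≈ 0.8951c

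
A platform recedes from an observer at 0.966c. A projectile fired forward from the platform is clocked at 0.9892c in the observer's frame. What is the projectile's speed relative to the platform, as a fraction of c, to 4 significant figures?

u' ≈ 0.5221c

Inverse velocity addition: u' = (u − v)/(1 − uv/c²)
= (0.9892 − 0.966)/(1 − 0.9892×0.966) = 0.02320/0.0444328 = 0.5221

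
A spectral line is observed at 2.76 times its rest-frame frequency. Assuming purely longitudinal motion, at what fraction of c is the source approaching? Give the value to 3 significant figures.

β ≈ 0.768

f_obs/f_src = √((1+β)/(1−β)) = 2.76  ⇒  (1+β)/(1−β) = 7.6176
β = |1 − D²|/(1 + D²) = |1 − 7.6176|/(1 + 7.6176) = 0.768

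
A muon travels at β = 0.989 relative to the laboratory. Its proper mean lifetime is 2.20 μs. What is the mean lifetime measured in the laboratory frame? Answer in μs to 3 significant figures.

γ = 1/√(1 − 0.989²) = 6.7606
Time dilation: Δt = γτ₀ = 6.7606 × 2.20 μs = 14.9 μs

Δt ≈ 14.9 μs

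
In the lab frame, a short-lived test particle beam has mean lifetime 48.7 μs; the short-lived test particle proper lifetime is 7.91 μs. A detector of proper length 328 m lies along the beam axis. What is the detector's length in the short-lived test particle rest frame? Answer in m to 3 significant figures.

Time dilation ⇒ γ = Δt/τ₀ = 48.7/7.91 = 6.1568
Length contraction: L = L₀/γ = 328/6.1568 = 53.3 m

L ≈ 53.3 m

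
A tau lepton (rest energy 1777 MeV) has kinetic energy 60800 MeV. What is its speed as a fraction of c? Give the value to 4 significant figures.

β ≈ 0.9996

γ = 1 + K/(m₀c²) = 1 + 60800/1777 = 35.2150
β = √(1 − 1/γ²) = 0.9996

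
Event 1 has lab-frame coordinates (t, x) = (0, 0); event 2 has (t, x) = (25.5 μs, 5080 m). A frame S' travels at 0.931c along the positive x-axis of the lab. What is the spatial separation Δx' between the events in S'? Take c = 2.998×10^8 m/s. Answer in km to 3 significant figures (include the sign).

Δx' ≈ -5.58 km

γ = 1/√(1 − 0.931²) = 2.7396
Δx' = γ(Δx − vΔt) = 2.7396 × (5080 m − 0.931×(2.998×10^8 m/s)×25.5×10^-6 s)
= 2.7396 × (-2037.4 m) = -5.58 km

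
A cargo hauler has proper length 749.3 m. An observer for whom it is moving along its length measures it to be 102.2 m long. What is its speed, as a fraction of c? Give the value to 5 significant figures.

γ = L₀/L = 749.3/102.2 = 7.331703
β = √(1 − 1/γ²) = 0.99065

β ≈ 0.99065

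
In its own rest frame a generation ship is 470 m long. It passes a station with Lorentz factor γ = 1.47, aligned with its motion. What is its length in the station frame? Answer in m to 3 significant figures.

L ≈ 320 m

γ = 1.47 (given)
Length contraction: L = L₀/γ = 470/1.47 = 320 m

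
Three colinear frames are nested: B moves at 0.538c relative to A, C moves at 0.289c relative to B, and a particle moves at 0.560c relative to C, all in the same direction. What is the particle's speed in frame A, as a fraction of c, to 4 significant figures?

Compose boost 2: (0.289 + 0.538)/(1 + 0.289×0.538) = 0.8270/1.15548 = 0.715719
Compose boost 3: (0.560 + 0.715719)/(1 + 0.560×0.715719) = 1.27572/1.40080 = 0.9107

u ≈ 0.9107c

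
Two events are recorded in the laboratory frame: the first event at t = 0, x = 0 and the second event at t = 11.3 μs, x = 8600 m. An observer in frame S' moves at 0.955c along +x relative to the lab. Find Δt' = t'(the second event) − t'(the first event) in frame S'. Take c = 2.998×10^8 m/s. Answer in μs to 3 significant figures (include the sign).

γ = 1/√(1 − 0.955²) = 3.3715
Δt' = γ(Δt − vΔx/c²) = 3.3715 × (11.3 μs − 0.955×8600 m / (2.998×10^8 m/s))
= 3.3715 × (-16.095 μs) = -54.3 μs

Δt' ≈ -54.3 μs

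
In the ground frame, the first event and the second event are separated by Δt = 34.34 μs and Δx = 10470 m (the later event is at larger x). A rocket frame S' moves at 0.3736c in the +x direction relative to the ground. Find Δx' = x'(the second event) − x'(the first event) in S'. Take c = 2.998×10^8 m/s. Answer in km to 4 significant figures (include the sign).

γ = 1/√(1 − 0.3736²) = 1.07806
Δx' = γ(Δx − vΔt) = 1.07806 × (10470 m − 0.3736×(2.998×10^8 m/s)×34.34×10^-6 s)
= 1.07806 × (6623.74 m) = 7.141 km

Δx' ≈ 7.141 km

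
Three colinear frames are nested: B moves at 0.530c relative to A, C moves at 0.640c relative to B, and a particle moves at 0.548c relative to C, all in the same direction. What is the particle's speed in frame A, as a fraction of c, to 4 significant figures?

u ≈ 0.9614c

Compose boost 2: (0.640 + 0.530)/(1 + 0.640×0.530) = 1.170/1.33920 = 0.873656
Compose boost 3: (0.548 + 0.873656)/(1 + 0.548×0.873656) = 1.42166/1.47876 = 0.9614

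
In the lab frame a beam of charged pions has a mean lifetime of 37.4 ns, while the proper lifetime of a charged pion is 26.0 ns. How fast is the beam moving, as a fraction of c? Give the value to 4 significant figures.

β ≈ 0.7188

γ = Δt/τ₀ = 37.4/26.0 = 1.43846
β = √(1 − 1/γ²) = √(1 − 1/1.43846²) = 0.7188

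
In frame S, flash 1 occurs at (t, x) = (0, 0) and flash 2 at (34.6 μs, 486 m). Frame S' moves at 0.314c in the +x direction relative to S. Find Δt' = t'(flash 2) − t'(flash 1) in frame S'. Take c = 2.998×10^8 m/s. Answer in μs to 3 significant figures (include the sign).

γ = 1/√(1 − 0.314²) = 1.0533
Δt' = γ(Δt − vΔx/c²) = 1.0533 × (34.6 μs − 0.314×486 m / (2.998×10^8 m/s))
= 1.0533 × (34.091 μs) = 35.9 μs

Δt' ≈ 35.9 μs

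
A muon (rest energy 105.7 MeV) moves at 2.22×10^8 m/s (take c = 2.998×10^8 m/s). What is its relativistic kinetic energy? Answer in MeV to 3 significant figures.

β = v/c = 2.22×10^8 / 2.998×10^8 = 0.74049
γ = 1/√(1 − 0.74049²) = 1.4880
K = (γ − 1)m₀c² = (1.4880 − 1) × 105.7 MeV = 0.48795 × 105.7 MeV = 51.6 MeV

K ≈ 51.6 MeV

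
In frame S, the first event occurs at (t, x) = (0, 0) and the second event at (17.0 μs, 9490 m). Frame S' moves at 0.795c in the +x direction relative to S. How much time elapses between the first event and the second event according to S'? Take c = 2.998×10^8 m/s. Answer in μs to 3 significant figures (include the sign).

γ = 1/√(1 − 0.795²) = 1.6485
Δt' = γ(Δt − vΔx/c²) = 1.6485 × (17.0 μs − 0.795×9490 m / (2.998×10^8 m/s))
= 1.6485 × (-8.1653 μs) = -13.5 μs

Δt' ≈ -13.5 μs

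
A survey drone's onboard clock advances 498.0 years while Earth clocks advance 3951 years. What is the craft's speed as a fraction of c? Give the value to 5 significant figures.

β ≈ 0.99202

γ = Δt/τ₀ = 3951/498.0 = 7.933735
β = √(1 − 1/γ²) = √(1 − 1/7.933735²) = 0.99202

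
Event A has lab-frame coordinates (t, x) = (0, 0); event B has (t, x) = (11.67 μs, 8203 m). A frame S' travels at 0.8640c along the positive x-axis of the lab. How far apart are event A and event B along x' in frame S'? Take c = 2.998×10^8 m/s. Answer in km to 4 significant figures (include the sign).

γ = 1/√(1 − 0.8640²) = 1.98613
Δx' = γ(Δx − vΔt) = 1.98613 × (8203 m − 0.8640×(2.998×10^8 m/s)×11.67×10^-6 s)
= 1.98613 × (5180.15 m) = 10.29 km

Δx' ≈ 10.29 km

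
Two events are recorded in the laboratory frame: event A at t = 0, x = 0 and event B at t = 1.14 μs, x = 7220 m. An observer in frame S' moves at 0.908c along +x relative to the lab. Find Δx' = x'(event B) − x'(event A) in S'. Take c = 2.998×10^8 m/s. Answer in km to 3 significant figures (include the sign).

Δx' ≈ 16.5 km

γ = 1/√(1 − 0.908²) = 2.3868
Δx' = γ(Δx − vΔt) = 2.3868 × (7220 m − 0.908×(2.998×10^8 m/s)×1.14×10^-6 s)
= 2.3868 × (6909.7 m) = 16.5 km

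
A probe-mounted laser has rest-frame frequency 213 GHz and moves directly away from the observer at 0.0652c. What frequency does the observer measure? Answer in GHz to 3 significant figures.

f_obs ≈ 200 GHz

Relativistic Doppler: f_obs = f_src √((1−β)/(1+β))
= 213 × √(0.93480/1.0652) = 213 × 0.93679 = 200 GHz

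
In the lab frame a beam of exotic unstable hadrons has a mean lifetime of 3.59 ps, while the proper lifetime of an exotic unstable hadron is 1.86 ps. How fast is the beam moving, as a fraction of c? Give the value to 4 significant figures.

γ = Δt/τ₀ = 3.59/1.86 = 1.93011
β = √(1 − 1/γ²) = √(1 − 1/1.93011²) = 0.8553

β ≈ 0.8553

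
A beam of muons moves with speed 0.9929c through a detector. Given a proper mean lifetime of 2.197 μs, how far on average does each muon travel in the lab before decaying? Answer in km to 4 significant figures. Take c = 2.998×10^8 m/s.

d ≈ 5.498 km

γ = 1/√(1 − 0.9929²) = 8.40675
Dilated lifetime: Δt = γτ₀ = 8.40675 × 2.197 μs = 18.4696 μs
d = vΔt = 0.9929c × 18.4696 μs = 2.97671×10^8 m/s × 1.84696×10^-5 s = 5.498 km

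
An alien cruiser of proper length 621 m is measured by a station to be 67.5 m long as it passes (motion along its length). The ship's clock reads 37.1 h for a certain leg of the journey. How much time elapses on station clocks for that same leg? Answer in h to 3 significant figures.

Length contraction ⇒ γ = L₀/L = 621/67.5 = 9.2000
Time dilation: Δt = γτ₀ = 9.2000 × 37.1 h = 341 h

Δt ≈ 341 h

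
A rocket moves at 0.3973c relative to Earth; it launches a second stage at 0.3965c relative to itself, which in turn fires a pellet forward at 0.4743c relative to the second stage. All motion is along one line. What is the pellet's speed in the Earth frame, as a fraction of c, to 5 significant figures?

Compose boost 2: (0.3965 + 0.3973)/(1 + 0.3965×0.3973) = 0.79380/1.157529 = 0.6857709
Compose boost 3: (0.4743 + 0.6857709)/(1 + 0.4743×0.6857709) = 1.160071/1.325261 = 0.87535

u ≈ 0.87535c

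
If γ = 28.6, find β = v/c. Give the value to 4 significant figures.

β = √(1 − 1/γ²) = √(1 − 1/28.6²) = √(0.998777) = 0.9994

β ≈ 0.9994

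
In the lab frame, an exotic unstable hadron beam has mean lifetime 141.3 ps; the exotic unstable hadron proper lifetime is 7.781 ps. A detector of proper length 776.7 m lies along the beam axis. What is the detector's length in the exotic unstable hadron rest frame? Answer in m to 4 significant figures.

L ≈ 42.77 m

Time dilation ⇒ γ = Δt/τ₀ = 141.3/7.781 = 18.1596
Length contraction: L = L₀/γ = 776.7/18.1596 = 42.77 m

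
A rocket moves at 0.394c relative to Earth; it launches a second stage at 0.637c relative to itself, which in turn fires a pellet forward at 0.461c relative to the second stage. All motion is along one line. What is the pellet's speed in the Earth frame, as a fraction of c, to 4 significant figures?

Compose boost 2: (0.637 + 0.394)/(1 + 0.637×0.394) = 1.031/1.25098 = 0.824155
Compose boost 3: (0.461 + 0.824155)/(1 + 0.461×0.824155) = 1.28516/1.37994 = 0.9313

u ≈ 0.9313c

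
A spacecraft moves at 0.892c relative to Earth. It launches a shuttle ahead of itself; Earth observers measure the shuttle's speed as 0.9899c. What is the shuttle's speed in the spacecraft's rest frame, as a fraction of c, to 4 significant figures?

Inverse velocity addition: u' = (u − v)/(1 − uv/c²)
= (0.9899 − 0.892)/(1 − 0.9899×0.892) = 0.09790/0.117009 = 0.8367

u' ≈ 0.8367c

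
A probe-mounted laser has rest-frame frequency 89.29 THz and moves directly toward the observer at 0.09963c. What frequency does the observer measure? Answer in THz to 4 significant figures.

f_obs ≈ 98.68 THz

Relativistic Doppler: f_obs = f_src √((1+β)/(1−β))
= 89.29 × √(1.09963/0.900370) = 89.29 × 1.10513 = 98.68 THz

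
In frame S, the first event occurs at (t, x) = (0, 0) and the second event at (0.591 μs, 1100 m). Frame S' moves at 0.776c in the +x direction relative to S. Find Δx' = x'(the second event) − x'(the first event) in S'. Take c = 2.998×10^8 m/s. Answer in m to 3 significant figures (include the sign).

Δx' ≈ 1530 m

γ = 1/√(1 − 0.776²) = 1.5855
Δx' = γ(Δx − vΔt) = 1.5855 × (1100 m − 0.776×(2.998×10^8 m/s)×0.591×10^-6 s)
= 1.5855 × (962.51 m) = 1530 m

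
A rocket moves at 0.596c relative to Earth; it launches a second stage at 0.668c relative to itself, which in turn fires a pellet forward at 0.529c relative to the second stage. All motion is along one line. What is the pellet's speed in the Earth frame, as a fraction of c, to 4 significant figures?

u ≈ 0.9694c

Compose boost 2: (0.668 + 0.596)/(1 + 0.668×0.596) = 1.264/1.39813 = 0.904066
Compose boost 3: (0.529 + 0.904066)/(1 + 0.529×0.904066) = 1.43307/1.47825 = 0.9694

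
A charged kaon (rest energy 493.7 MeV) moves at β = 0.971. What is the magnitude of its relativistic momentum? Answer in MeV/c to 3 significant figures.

p ≈ 2010 MeV/c

γ = 1/√(1 − 0.971²) = 4.1827
p = γβm₀c = 4.1827 × 0.971 × 493.7 MeV/c = 2010 MeV/c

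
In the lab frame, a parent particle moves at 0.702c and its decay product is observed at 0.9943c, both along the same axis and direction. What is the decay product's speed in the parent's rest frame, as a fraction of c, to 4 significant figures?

u' ≈ 0.9679c

Inverse velocity addition: u' = (u − v)/(1 − uv/c²)
= (0.9943 − 0.702)/(1 − 0.9943×0.702) = 0.2923/0.302001 = 0.9679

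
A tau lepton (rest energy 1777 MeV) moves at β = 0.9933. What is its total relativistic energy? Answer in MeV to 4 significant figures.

E ≈ 15380 MeV

γ = 1/√(1 − 0.9933²) = 8.65319
E = γm₀c² = 8.65319 × 1777 MeV = 15380 MeV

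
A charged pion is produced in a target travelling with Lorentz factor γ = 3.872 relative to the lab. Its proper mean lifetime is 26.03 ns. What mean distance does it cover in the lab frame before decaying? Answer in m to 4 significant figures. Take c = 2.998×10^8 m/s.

d ≈ 29.19 m

β = √(1 − 1/γ²) = √(1 − 1/3.872²) = 0.966074
Dilated lifetime: Δt = γτ₀ = 3.872 × 26.03 ns = 100.788 ns
d = vΔt = 0.966074c × 100.788 ns = 2.89629×10^8 m/s × 1.00788×10^-7 s = 29.19 m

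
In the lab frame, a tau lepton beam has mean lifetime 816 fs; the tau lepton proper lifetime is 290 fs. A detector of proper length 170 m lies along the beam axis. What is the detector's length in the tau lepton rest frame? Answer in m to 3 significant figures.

Time dilation ⇒ γ = Δt/τ₀ = 816/290 = 2.8138
Length contraction: L = L₀/γ = 170/2.8138 = 60.4 m

L ≈ 60.4 m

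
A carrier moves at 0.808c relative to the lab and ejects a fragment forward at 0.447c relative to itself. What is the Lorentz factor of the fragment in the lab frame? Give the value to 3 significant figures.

γ ≈ 2.58

u_lab = (0.447 + 0.808)/(1 + 0.447×0.808) = 1.255/1.36118 = 0.921997
γ = 1/√(1 − 0.921997²) = 2.58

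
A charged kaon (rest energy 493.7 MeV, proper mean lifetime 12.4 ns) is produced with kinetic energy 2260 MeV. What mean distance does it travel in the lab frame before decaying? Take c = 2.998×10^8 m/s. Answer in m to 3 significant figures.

d ≈ 20.4 m

γ = 1 + K/(m₀c²) = 1 + 2260/493.7 = 5.5777
β = √(1 − 1/γ²) = 0.98380
Dilated lifetime: γτ₀ = 5.5777 × 12.4 ns = 69.163 ns
d = βc·γτ₀ = 0.98380 × (2.998×10^8 m/s) × 6.9163×10^-8 s = 20.4 m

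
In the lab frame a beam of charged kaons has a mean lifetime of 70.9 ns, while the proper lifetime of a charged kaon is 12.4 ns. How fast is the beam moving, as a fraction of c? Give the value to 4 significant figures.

γ = Δt/τ₀ = 70.9/12.4 = 5.71774
β = √(1 − 1/γ²) = √(1 − 1/5.71774²) = 0.9846

β ≈ 0.9846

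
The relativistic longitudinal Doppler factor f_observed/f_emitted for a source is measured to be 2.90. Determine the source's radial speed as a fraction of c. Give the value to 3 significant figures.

f_obs/f_src = √((1+β)/(1−β)) = 2.90  ⇒  (1+β)/(1−β) = 8.4100
β = |1 − D²|/(1 + D²) = |1 − 8.4100|/(1 + 8.4100) = 0.787

β ≈ 0.787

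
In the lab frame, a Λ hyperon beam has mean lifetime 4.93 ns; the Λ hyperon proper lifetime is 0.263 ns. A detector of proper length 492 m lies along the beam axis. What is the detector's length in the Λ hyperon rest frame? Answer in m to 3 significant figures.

Time dilation ⇒ γ = Δt/τ₀ = 4.93/0.263 = 18.745
Length contraction: L = L₀/γ = 492/18.745 = 26.2 m

L ≈ 26.2 m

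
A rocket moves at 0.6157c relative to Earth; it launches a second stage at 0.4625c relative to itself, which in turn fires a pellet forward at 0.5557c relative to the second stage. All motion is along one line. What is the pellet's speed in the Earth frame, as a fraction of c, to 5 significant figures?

u ≈ 0.95128c

Compose boost 2: (0.4625 + 0.6157)/(1 + 0.4625×0.6157) = 1.0782/1.284761 = 0.8392221
Compose boost 3: (0.5557 + 0.8392221)/(1 + 0.5557×0.8392221) = 1.394922/1.466356 = 0.95128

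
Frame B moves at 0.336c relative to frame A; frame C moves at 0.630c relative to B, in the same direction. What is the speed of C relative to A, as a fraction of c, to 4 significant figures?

u ≈ 0.7972c

Compose boost 2: (0.630 + 0.336)/(1 + 0.630×0.336) = 0.9660/1.21168 = 0.7972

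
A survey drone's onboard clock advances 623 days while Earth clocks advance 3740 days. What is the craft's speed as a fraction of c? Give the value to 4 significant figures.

γ = Δt/τ₀ = 3740/623 = 6.00321
β = √(1 − 1/γ²) = √(1 − 1/6.00321²) = 0.9860

β ≈ 0.9860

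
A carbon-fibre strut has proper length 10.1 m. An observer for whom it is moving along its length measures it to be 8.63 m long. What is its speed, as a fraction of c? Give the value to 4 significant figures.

β ≈ 0.5195

γ = L₀/L = 10.1/8.63 = 1.17034
β = √(1 − 1/γ²) = 0.5195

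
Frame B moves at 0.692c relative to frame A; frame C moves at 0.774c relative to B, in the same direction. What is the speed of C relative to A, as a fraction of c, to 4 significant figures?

u ≈ 0.9547c

Compose boost 2: (0.774 + 0.692)/(1 + 0.774×0.692) = 1.466/1.53561 = 0.9547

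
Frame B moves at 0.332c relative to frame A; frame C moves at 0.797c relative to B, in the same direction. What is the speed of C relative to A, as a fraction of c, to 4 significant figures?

u ≈ 0.8928c

Compose boost 2: (0.797 + 0.332)/(1 + 0.797×0.332) = 1.129/1.26460 = 0.8928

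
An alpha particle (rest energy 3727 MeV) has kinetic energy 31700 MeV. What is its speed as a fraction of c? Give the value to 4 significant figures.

β ≈ 0.9945

γ = 1 + K/(m₀c²) = 1 + 31700/3727 = 9.50550
β = √(1 − 1/γ²) = 0.9945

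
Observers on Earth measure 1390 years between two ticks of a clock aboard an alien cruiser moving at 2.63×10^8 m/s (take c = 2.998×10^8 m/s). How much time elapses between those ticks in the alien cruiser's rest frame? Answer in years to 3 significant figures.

β = v/c = 2.63×10^8 / 2.998×10^8 = 0.87725
γ = 1/√(1 − 0.87725²) = 2.0832
Proper time: τ₀ = Δt/γ = 1390/2.0832 = 667 years

τ₀ ≈ 667 years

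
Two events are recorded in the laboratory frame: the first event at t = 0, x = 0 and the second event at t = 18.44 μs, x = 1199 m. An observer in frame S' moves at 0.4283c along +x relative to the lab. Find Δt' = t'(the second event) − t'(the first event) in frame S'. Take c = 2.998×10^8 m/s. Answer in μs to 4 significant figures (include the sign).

γ = 1/√(1 − 0.4283²) = 1.10664
Δt' = γ(Δt − vΔx/c²) = 1.10664 × (18.44 μs − 0.4283×1199 m / (2.998×10^8 m/s))
= 1.10664 × (16.7271 μs) = 18.51 μs

Δt' ≈ 18.51 μs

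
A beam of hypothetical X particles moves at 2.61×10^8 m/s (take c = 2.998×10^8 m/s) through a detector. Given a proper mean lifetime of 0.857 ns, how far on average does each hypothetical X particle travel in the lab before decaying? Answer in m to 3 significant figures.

d ≈ 0.455 m

β = v/c = 2.61×10^8 / 2.998×10^8 = 0.87058
γ = 1/√(1 − 0.87058²) = 2.0324
Dilated lifetime: Δt = γτ₀ = 2.0324 × 0.857 ns = 1.7418 ns
d = vΔt = 0.87058c × 1.7418 ns = 2.6100×10^8 m/s × 1.7418×10^-9 s = 0.455 m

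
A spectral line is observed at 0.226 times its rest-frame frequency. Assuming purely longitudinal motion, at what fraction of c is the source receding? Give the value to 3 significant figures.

f_obs/f_src = √((1−β)/(1+β)) = 0.226  ⇒  (1−β)/(1+β) = 0.051076
β = |1 − D²|/(1 + D²) = |1 − 0.051076|/(1 + 0.051076) = 0.903

β ≈ 0.903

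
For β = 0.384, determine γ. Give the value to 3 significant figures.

γ = 1/√(1 − β²) = 1/√(1 − 0.384²) = 1/√(0.85254) = 1.08

γ ≈ 1.08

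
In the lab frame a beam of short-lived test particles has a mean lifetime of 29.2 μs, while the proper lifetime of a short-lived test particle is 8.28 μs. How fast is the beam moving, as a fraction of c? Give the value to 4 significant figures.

γ = Δt/τ₀ = 29.2/8.28 = 3.52657
β = √(1 − 1/γ²) = √(1 − 1/3.52657²) = 0.9590

β ≈ 0.9590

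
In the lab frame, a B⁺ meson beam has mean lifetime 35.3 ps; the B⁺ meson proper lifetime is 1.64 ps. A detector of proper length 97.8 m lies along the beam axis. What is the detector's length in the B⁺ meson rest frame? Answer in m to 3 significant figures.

L ≈ 4.54 m

Time dilation ⇒ γ = Δt/τ₀ = 35.3/1.64 = 21.524
Length contraction: L = L₀/γ = 97.8/21.524 = 4.54 m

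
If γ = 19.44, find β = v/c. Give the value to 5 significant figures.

β ≈ 0.99868

β = √(1 − 1/γ²) = √(1 − 1/19.44²) = √(0.9973539) = 0.99868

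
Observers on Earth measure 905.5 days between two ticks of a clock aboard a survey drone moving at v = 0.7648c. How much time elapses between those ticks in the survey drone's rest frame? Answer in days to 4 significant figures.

γ = 1/√(1 − 0.7648²) = 1.55215
Proper time: τ₀ = Δt/γ = 905.5/1.55215 = 583.4 days

τ₀ ≈ 583.4 days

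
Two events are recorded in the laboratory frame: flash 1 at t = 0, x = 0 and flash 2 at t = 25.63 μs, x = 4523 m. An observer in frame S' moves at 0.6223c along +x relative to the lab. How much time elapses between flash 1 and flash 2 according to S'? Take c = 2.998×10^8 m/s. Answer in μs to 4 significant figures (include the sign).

Δt' ≈ 20.75 μs

γ = 1/√(1 − 0.6223²) = 1.27750
Δt' = γ(Δt − vΔx/c²) = 1.27750 × (25.63 μs − 0.6223×4523 m / (2.998×10^8 m/s))
= 1.27750 × (16.2415 μs) = 20.75 μs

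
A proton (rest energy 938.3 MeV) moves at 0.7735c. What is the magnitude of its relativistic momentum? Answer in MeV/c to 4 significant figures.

γ = 1/√(1 − 0.7735²) = 1.57779
p = γβm₀c = 1.57779 × 0.7735 × 938.3 MeV/c = 1145 MeV/c

p ≈ 1145 MeV/c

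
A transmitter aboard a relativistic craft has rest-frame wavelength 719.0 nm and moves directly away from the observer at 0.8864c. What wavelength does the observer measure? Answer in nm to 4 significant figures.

λ_obs ≈ 2930 nm

Relativistic Doppler: λ_obs = λ_src √((1+β)/(1−β))
= 719.0 × √(1.88640/0.113600) = 719.0 × 4.07500 = 2930 nm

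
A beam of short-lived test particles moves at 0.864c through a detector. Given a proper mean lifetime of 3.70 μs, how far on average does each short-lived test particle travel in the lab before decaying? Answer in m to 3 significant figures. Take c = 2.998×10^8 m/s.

γ = 1/√(1 − 0.864²) = 1.9861
Dilated lifetime: Δt = γτ₀ = 1.9861 × 3.70 μs = 7.3487 μs
d = vΔt = 0.864c × 7.3487 μs = 2.5903×10^8 m/s × 7.3487×10^-6 s = 1900 m

d ≈ 1900 m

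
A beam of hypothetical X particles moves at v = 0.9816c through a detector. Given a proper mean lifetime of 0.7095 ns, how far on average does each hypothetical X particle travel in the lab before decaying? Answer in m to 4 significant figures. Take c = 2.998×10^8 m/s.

d ≈ 1.093 m

γ = 1/√(1 − 0.9816²) = 5.23701
Dilated lifetime: Δt = γτ₀ = 5.23701 × 0.7095 ns = 3.71566 ns
d = vΔt = 0.9816c × 3.71566 ns = 2.94284×10^8 m/s × 3.71566×10^-9 s = 1.093 m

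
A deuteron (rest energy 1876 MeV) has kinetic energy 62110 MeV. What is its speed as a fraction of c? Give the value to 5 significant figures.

β ≈ 0.99957

γ = 1 + K/(m₀c²) = 1 + 62110/1876 = 34.10768
β = √(1 − 1/γ²) = 0.99957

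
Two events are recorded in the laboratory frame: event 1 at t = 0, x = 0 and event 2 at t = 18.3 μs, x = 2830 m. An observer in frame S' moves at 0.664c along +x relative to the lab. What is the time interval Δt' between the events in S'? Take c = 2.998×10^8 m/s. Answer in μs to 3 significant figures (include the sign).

γ = 1/√(1 − 0.664²) = 1.3374
Δt' = γ(Δt − vΔx/c²) = 1.3374 × (18.3 μs − 0.664×2830 m / (2.998×10^8 m/s))
= 1.3374 × (12.032 μs) = 16.1 μs

Δt' ≈ 16.1 μs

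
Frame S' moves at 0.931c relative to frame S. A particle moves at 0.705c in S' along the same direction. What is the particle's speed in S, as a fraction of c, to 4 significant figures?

u ≈ 0.9877c

Relativistic velocity addition: u = (u' + v)/(1 + u'v/c²)
= (0.705 + 0.931)/(1 + 0.705×0.931) = 1.636/1.65636 = 0.9877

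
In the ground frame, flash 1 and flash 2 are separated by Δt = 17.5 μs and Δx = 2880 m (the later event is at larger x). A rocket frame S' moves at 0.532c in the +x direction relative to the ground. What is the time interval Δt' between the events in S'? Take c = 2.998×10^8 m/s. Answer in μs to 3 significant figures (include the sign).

γ = 1/√(1 − 0.532²) = 1.1810
Δt' = γ(Δt − vΔx/c²) = 1.1810 × (17.5 μs − 0.532×2880 m / (2.998×10^8 m/s))
= 1.1810 × (12.389 μs) = 14.6 μs

Δt' ≈ 14.6 μs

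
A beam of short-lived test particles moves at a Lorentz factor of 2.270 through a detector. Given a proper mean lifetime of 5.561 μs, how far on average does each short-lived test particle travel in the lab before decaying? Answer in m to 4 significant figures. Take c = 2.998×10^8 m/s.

d ≈ 3398 m

β = √(1 − 1/γ²) = √(1 − 1/2.270²) = 0.897739
Dilated lifetime: Δt = γτ₀ = 2.270 × 5.561 μs = 12.6235 μs
d = vΔt = 0.897739c × 12.6235 μs = 2.69142×10^8 m/s × 1.26235×10^-5 s = 3398 m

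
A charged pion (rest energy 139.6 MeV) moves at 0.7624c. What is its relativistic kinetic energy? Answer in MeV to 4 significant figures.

K ≈ 76.13 MeV

γ = 1/√(1 − 0.7624²) = 1.54534
K = (γ − 1)m₀c² = (1.54534 − 1) × 139.6 MeV = 0.545342 × 139.6 MeV = 76.13 MeV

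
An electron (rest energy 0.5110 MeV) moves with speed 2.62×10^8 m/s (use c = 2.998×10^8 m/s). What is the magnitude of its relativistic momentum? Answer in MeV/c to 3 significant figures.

p ≈ 0.919 MeV/c

β = v/c = 2.62×10^8 / 2.998×10^8 = 0.87392
γ = 1/√(1 − 0.87392²) = 2.0573
p = γβm₀c = 2.0573 × 0.87392 × 0.5110 MeV/c = 0.919 MeV/c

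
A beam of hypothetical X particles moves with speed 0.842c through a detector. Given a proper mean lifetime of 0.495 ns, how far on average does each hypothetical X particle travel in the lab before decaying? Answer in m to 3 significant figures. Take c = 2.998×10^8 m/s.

γ = 1/√(1 − 0.842²) = 1.8536
Dilated lifetime: Δt = γτ₀ = 1.8536 × 0.495 ns = 0.91755 ns
d = vΔt = 0.842c × 0.91755 ns = 2.5243×10^8 m/s × 9.1755×10^-10 s = 0.232 m

d ≈ 0.232 m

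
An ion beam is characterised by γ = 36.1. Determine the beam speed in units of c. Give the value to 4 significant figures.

β = √(1 − 1/γ²) = √(1 − 1/36.1²) = √(0.999233) = 0.9996

β ≈ 0.9996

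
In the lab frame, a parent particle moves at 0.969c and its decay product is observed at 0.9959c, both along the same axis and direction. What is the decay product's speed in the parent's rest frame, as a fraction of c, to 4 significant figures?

Inverse velocity addition: u' = (u − v)/(1 − uv/c²)
= (0.9959 − 0.969)/(1 − 0.9959×0.969) = 0.02690/0.0349729 = 0.7692

u' ≈ 0.7692c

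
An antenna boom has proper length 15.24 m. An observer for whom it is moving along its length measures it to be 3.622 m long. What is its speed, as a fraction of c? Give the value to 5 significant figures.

γ = L₀/L = 15.24/3.622 = 4.207620
β = √(1 − 1/γ²) = 0.97135

β ≈ 0.97135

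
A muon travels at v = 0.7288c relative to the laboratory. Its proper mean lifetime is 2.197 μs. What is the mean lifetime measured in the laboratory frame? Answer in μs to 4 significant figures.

γ = 1/√(1 − 0.7288²) = 1.46044
Time dilation: Δt = γτ₀ = 1.46044 × 2.197 μs = 3.209 μs

Δt ≈ 3.209 μs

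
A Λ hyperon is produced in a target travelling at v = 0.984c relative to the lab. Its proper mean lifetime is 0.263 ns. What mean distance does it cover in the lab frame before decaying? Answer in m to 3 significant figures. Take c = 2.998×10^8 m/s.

d ≈ 0.435 m

γ = 1/√(1 − 0.984²) = 5.6127
Dilated lifetime: Δt = γτ₀ = 5.6127 × 0.263 ns = 1.4761 ns
d = vΔt = 0.984c × 1.4761 ns = 2.9500×10^8 m/s × 1.4761×10^-9 s = 0.435 m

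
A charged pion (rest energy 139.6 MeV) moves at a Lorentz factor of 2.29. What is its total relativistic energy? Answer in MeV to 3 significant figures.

E ≈ 320 MeV

γ = 2.29 (given)
E = γm₀c² = 2.29 × 139.6 MeV = 320 MeV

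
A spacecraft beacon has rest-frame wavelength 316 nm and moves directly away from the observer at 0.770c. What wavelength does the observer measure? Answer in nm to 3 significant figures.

λ_obs ≈ 877 nm

Relativistic Doppler: λ_obs = λ_src √((1+β)/(1−β))
= 316 × √(1.7700/0.23000) = 316 × 2.7741 = 877 nm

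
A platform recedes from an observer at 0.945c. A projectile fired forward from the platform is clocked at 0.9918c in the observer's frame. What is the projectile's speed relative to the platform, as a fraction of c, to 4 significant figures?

u' ≈ 0.7458c

Inverse velocity addition: u' = (u − v)/(1 − uv/c²)
= (0.9918 − 0.945)/(1 − 0.9918×0.945) = 0.04680/0.0627490 = 0.7458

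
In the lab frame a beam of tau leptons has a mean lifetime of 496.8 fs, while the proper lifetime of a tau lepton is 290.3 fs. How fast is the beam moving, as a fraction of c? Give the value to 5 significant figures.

γ = Δt/τ₀ = 496.8/290.3 = 1.711333
β = √(1 − 1/γ²) = √(1 − 1/1.711333²) = 0.81151

β ≈ 0.81151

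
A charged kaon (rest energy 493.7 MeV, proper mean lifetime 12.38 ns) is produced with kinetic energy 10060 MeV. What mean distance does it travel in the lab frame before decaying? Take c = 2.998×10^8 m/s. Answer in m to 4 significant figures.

d ≈ 79.25 m

γ = 1 + K/(m₀c²) = 1 + 10060/493.7 = 21.3767
β = √(1 − 1/γ²) = 0.998905
Dilated lifetime: γτ₀ = 21.3767 × 12.38 ns = 264.644 ns
d = βc·γτ₀ = 0.998905 × (2.998×10^8 m/s) × 2.64644×10^-7 s = 79.25 m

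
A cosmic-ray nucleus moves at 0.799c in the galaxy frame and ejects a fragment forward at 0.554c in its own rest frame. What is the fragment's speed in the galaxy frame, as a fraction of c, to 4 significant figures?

Compose boost 2: (0.554 + 0.799)/(1 + 0.554×0.799) = 1.353/1.44265 = 0.9379

u ≈ 0.9379c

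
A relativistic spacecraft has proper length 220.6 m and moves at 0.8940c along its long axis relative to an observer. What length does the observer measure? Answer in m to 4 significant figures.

γ = 1/√(1 − 0.8940²) = 2.23181
Length contraction: L = L₀/γ = 220.6/2.23181 = 98.84 m

L ≈ 98.84 m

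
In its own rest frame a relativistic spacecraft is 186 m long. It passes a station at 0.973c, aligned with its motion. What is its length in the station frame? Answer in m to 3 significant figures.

L ≈ 42.9 m

γ = 1/√(1 − 0.973²) = 4.3327
Length contraction: L = L₀/γ = 186/4.3327 = 42.9 m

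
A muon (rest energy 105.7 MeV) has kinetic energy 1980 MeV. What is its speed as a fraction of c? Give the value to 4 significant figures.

β ≈ 0.9987

γ = 1 + K/(m₀c²) = 1 + 1980/105.7 = 19.7323
β = √(1 − 1/γ²) = 0.9987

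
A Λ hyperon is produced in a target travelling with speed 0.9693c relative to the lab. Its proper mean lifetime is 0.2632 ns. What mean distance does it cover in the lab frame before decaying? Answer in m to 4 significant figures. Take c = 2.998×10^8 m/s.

γ = 1/√(1 − 0.9693²) = 4.06701
Dilated lifetime: Δt = γτ₀ = 4.06701 × 0.2632 ns = 1.07044 ns
d = vΔt = 0.9693c × 1.07044 ns = 2.90596×10^8 m/s × 1.07044×10^-9 s = 0.3111 m

d ≈ 0.3111 m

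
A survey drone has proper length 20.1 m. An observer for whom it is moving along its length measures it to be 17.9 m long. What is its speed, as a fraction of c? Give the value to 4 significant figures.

γ = L₀/L = 20.1/17.9 = 1.12291
β = √(1 − 1/γ²) = 0.4549

β ≈ 0.4549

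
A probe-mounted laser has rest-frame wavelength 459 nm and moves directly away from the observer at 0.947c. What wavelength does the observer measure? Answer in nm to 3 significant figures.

λ_obs ≈ 2780 nm

Relativistic Doppler: λ_obs = λ_src √((1+β)/(1−β))
= 459 × √(1.9470/0.053000) = 459 × 6.0610 = 2780 nm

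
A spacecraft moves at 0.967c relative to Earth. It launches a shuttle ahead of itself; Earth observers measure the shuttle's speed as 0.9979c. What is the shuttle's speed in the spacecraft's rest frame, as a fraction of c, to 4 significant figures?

u' ≈ 0.8821c

Inverse velocity addition: u' = (u − v)/(1 − uv/c²)
= (0.9979 − 0.967)/(1 − 0.9979×0.967) = 0.03090/0.0350307 = 0.8821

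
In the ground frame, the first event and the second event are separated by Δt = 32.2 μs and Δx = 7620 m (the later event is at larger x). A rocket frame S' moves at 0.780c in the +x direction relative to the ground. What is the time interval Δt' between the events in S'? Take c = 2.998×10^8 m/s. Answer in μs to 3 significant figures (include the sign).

Δt' ≈ 19.8 μs

γ = 1/√(1 − 0.780²) = 1.5980
Δt' = γ(Δt − vΔx/c²) = 1.5980 × (32.2 μs − 0.780×7620 m / (2.998×10^8 m/s))
= 1.5980 × (12.375 μs) = 19.8 μs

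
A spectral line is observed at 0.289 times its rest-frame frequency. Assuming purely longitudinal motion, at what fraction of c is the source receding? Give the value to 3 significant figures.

f_obs/f_src = √((1−β)/(1+β)) = 0.289  ⇒  (1−β)/(1+β) = 0.083521
β = |1 − D²|/(1 + D²) = |1 − 0.083521|/(1 + 0.083521) = 0.846

β ≈ 0.846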